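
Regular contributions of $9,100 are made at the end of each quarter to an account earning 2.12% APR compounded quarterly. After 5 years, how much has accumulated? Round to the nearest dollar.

Periodic rate i = 0.0212/4 = 0.0053; n = 5 × 4 = 20 periods.
FV = PMT · [(1+i)^n − 1] / i = 9100 · 21.039756 = 191,461.7824

$191,462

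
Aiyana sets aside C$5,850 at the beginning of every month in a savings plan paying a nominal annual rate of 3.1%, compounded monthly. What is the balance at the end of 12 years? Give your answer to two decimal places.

C$1,021,522.44

i = 0.031/12 = 0.00258333 per month; n = 12·12 = 144.
Accumulation factor s(144|0.00258333) × (1+i) = 174.619221; FV = 5850 × 174.619221 = 1,021,522.4450
Payments are at the start of each period, so multiply by (1+i).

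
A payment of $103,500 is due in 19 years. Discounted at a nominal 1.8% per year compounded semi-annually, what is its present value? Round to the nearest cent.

Periodic rate i = 0.018/2 = 0.009; n = 19 × 2 = 38 periods.
Discount factor = (1+0.009)^(−38) = 0.711436; PV = 103,500 × 0.711436 = 73,633.5998

$73,633.60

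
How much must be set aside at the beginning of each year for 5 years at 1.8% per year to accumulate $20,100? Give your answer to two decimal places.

$3,809.29

FV-annuity factor × (1+i) = 5.276568; PMT = 20100 / 5.276568 = 3,809.2941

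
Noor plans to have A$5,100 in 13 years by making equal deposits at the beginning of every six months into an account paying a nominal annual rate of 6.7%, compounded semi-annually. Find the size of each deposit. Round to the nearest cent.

i = 0.067/2 = 0.0335 per half-year; n = 13·2 = 26.
FV-annuity factor × (1+i) = 41.816412; PMT = 5100 / 41.816412 = 121.9617

A$121.96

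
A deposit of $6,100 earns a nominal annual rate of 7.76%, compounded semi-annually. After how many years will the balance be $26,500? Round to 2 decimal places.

19.29 years

Periodic rate i = 0.0776/2 = 0.0388.
(1+i)^n = 26500/6100 = 4.34426, so n = ln 4.34426 / ln 1.0388 = 38.5869 half-years
= 38.5869/2 years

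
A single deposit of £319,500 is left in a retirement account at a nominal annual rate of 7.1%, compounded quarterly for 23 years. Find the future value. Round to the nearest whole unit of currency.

Periodic rate i = 0.071/4 = 0.01775; n = 23 × 4 = 92 periods.
FV = PV·(1+i)^n = 319,500 × 5.046406 = 1,612,326.8236

£1,612,327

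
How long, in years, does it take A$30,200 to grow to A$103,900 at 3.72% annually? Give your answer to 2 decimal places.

(1+i)^n = 103900/30200 = 3.44040, so n = ln 3.44040 / ln 1.0372 = 33.8287 years

33.83 years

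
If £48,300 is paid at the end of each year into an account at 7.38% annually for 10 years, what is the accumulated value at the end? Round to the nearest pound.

£679,433

FV = PMT · [(1+i)^n − 1] / i = 48300 · 14.066937 = 679,433.0398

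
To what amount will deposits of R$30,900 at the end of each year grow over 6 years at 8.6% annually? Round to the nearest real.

Accumulation factor s(6|0.086) = 7.447794; FV = 30900 × 7.447794 = 230,136.8268

R$230,137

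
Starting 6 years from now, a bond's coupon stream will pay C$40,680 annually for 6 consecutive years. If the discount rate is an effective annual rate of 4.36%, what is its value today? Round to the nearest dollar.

C$170,273

Value one period before first payment (t=5): 40680 × [1 − (1+0.0436)^(−6)] / 0.0436 = 40680 × 5.181254 = 210,773.3954
PV₀ = 210,773.3954 / (1+0.0436)^5 = 210,773.3954 / 1.237857 = 170,272.8635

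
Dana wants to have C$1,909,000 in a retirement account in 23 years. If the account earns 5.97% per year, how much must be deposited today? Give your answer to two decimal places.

C$503,035.27

Discount factor = (1+0.0597)^(−23) = 0.263507; PV = 1,909,000 × 0.263507 = 503,035.2726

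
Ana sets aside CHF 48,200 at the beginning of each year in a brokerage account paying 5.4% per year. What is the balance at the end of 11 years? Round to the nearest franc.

Accumulation factor s(11|0.054) × (1+i) = 15.290644; FV = 48200 × 15.290644 = 737,009.0256
(annuity-due: payments at period start, so ×(1+i).)

CHF 737,009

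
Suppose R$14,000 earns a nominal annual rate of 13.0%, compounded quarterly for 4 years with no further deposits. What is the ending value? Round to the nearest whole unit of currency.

With 4 periods per year: i = 0.0325, n = 16.
FV = 14,000 × (1 + 0.0325)^16 = 23,354.4154

R$23,354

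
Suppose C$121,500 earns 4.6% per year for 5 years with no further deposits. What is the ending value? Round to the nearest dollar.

C$152,137

FV = PV·(1+i)^n = 121,500 × 1.252156 = 152,136.9483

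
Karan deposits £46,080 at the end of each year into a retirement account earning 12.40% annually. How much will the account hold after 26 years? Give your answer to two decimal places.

£7,391,124.18

FV = PMT · [(1+i)^n − 1] / i = 46080 · 160.397660 = 7,391,124.1810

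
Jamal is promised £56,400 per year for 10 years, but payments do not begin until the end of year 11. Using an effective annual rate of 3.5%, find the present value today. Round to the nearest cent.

£332,523.01

Value one period before first payment (t=10): 56400 × [1 − (1+0.035)^(−10)] / 0.035 = 56400 × 8.316605 = 469,056.5402
PV₀ = 469,056.5402 / (1+0.035)^10 = 469,056.5402 / 1.410599 = 332,523.0060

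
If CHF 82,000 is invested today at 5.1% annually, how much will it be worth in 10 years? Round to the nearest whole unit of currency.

CHF 134,847

FV = PV·(1+i)^n = 82,000 × 1.644475 = 134,846.9142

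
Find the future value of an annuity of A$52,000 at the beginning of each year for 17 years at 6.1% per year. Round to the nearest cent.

A$1,570,399.74

FV = 52000 × [(1+0.061)^17 − 1] / 0.061 × (1+i) = 52000 × 30.199995 = 1,570,399.7437
(Beginning-of-period payments → annuity-due factor ×(1+i).)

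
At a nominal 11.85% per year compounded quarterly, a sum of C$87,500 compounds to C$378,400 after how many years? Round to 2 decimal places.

12.54 years

Periodic rate i = 0.1185/4 = 0.029625.
(1+i)^n = 378400/87500 = 4.32457, so n = ln 4.32457 / ln 1.02963 = 50.1569 quarters
= 50.1569/4 years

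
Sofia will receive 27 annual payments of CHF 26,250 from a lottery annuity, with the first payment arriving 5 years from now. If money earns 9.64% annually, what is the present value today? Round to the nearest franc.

PV at t=4 (ordinary 27-year annuity): 26250 × a(27|0.0964) = 26250 × 9.508955 = 249,610.0804
Discount back 4 years: 249,610.0804 × (1+0.0964)^(−4) = 249,610.0804 × 0.692028 = 172,737.2545

CHF 172,737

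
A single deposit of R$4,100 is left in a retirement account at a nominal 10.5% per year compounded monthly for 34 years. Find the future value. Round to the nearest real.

i = 0.105/12 = 0.00875 per month; n = 34·12 = 408.
4,100 × (1+0.00875)^408 = 4,100 × 34.969343 = 143,374.3066

R$143,374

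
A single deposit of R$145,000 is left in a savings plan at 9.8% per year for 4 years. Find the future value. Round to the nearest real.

145,000 × (1+0.098)^4 = 145,000 × 1.453481 = 210,754.7457

R$210,755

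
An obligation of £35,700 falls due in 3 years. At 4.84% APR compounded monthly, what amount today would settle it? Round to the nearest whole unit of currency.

Periodic rate i = 0.0484/12 = 0.00403333; n = 3 × 12 = 36 periods.
PV = 35,700 / (1 + 0.00403333)^36 = 35,700 / 1.155933 = 30,884.1382

£30,884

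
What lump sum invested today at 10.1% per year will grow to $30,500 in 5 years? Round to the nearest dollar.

$18,852

PV = 30,500 / (1 + 0.101)^5 = 30,500 / 1.617844 = 18,852.2524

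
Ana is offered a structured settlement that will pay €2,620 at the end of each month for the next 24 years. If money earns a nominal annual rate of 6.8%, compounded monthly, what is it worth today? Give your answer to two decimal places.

€371,527.89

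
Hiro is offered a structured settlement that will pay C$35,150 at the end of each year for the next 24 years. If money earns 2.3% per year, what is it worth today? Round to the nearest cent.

PV = 35150 × [1 − (1+0.023)^(−24)] / 0.023 = 35150 × 18.286591 = 642,773.6766

C$642,773.68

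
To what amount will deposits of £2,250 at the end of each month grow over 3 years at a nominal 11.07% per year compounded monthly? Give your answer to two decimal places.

With 12 periods per year: i = 0.009225, n = 36.
Accumulation factor s(36|0.009225) = 42.468478; FV = 2250 × 42.468478 = 95,554.0748

£95,554.07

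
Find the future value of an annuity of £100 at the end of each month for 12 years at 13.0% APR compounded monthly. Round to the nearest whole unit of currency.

i = 0.13/12 = 0.0108333 per month; n = 12·12 = 144.
FV = 100 × [(1+0.0108333)^144 − 1] / 0.0108333 = 100 × 343.298242 = 34,329.8242

£34,330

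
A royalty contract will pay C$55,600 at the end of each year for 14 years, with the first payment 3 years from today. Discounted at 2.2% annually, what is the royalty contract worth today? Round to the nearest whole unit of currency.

C$635,461

PV at t=2 (ordinary 14-year annuity): 55600 × a(14|0.022) = 55600 × 11.937573 = 663,729.0780
Discount back 2 years: 663,729.0780 × (1+0.022)^(−2) = 663,729.0780 × 0.957411 = 635,461.2210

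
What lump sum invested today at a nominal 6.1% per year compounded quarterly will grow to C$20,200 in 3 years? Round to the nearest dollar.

C$16,845

Periodic rate i = 0.061/4 = 0.01525; n = 3 × 4 = 12 periods.
PV = FV·(1+i)^(−n) = 20,200 × 0.833919 = 16,845.1697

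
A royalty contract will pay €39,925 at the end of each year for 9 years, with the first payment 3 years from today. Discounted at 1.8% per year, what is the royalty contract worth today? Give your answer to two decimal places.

€317,477.99

Value one period before first payment (t=2): 39925 × [1 − (1+0.018)^(−9)] / 0.018 = 39925 × 8.240703 = 329,010.0593
Discount back 2 years: 329,010.0593 × (1+0.018)^(−2) = 329,010.0593 × 0.964949 = 317,477.9889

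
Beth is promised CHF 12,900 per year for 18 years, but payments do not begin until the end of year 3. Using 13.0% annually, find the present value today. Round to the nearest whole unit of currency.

Value one period before first payment (t=2): 12900 × [1 − (1+0.13)^(−18)] / 0.13 = 12900 × 6.839905 = 88,234.7782
Discount back 2 years: 88,234.7782 × (1+0.13)^(−2) = 88,234.7782 × 0.783147 = 69,100.7739

CHF 69,101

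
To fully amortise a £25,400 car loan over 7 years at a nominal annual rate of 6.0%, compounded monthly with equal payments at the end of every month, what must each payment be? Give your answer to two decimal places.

Periodic rate i = 0.06/12 = 0.005; n = 7 × 12 = 84 periods.
PMT = 25400 / ( [1 − (1+0.005)^(−84)] / 0.005 ) = 25400 / 68.453042 = 371.0573

£371.06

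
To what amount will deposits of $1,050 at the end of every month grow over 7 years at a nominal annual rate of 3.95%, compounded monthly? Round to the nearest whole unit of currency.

i = 0.0395/12 = 0.00329167 per month; n = 7·12 = 84.
FV = PMT · [(1+i)^n − 1] / i = 1050 · 96.579763 = 101,408.7507

$101,409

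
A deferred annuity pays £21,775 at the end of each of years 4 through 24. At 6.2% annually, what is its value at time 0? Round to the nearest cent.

£210,315.06

PV at t=3 (ordinary 21-year annuity): 21775 × a(21|0.062) = 21775 × 11.568732 = 251,909.1346
PV₀ = 251,909.1346 / (1+0.062)^3 = 251,909.1346 / 1.197770 = 210,315.0568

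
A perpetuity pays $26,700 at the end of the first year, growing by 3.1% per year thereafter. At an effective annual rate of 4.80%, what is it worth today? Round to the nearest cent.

PV = PMT / (i − g) = 26700 / (0.048 − 0.031) = 26700 / 0.017000 = 1,570,588.2353

$1,570,588.24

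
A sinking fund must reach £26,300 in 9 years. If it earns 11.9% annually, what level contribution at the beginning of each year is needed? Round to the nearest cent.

FV-annuity factor × (1+i) = 16.464106; PMT = 26300 / 16.464106 = 1,597.4144

£1,597.41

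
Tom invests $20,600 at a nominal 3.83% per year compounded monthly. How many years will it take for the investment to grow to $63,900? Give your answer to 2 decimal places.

29.60 years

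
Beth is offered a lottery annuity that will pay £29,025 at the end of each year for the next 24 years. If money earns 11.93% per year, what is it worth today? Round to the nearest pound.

£227,023

PV = PMT · [1 − (1+i)^(−n)] / i = 29025 · 7.821642 = 227,023.1620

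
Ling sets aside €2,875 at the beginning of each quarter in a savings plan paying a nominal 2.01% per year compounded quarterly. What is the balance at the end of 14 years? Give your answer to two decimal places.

€186,333.48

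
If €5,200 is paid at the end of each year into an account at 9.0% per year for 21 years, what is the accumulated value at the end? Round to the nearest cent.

FV = 5200 × [(1+0.09)^21 − 1] / 0.09 = 5200 × 56.764530 = 295,175.5581

€295,175.56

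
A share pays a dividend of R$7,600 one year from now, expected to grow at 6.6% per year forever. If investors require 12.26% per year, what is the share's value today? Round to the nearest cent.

PV = PMT / (i − g) = 7600 / (0.1226 − 0.066) = 7600 / 0.056600 = 134,275.6184

R$134,275.62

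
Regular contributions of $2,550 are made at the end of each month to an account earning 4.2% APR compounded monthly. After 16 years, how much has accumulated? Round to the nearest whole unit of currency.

Periodic rate i = 0.042/12 = 0.0035; n = 16 × 12 = 192 periods.
Accumulation factor s(192|0.0035) = 273.101037; FV = 2550 × 273.101037 = 696,407.6437

$696,408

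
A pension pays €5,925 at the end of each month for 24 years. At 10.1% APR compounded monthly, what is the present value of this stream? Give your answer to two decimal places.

€640,977.31

Periodic rate i = 0.101/12 = 0.00841667; n = 24 × 12 = 288 periods.
Annuity factor a(288|0.00841667) = 108.181824; PV = 5925 × 108.181824 = 640,977.3097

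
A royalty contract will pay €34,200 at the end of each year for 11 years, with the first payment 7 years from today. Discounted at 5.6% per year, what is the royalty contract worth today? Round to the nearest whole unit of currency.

PV at t=6 (ordinary 11-year annuity): 34200 × a(11|0.056) = 34200 × 8.050759 = 275,335.9704
PV₀ = 275,335.9704 / (1+0.056)^6 = 275,335.9704 / 1.386703 = 198,554.3668

€198,554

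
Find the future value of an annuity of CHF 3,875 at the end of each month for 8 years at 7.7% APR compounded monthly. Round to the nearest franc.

CHF 512,024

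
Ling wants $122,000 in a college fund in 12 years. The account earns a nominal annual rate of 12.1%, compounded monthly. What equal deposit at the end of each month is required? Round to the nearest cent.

$379.60

With 12 periods per year: i = 0.0100833, n = 144.
FV-annuity factor = 321.391732; PMT = 122000 / 321.391732 = 379.5991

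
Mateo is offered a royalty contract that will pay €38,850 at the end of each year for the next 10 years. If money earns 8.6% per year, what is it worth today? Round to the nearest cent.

PV = 38850 × [1 − (1+0.086)^(−10)] / 0.086 = 38850 × 6.532213 = 253,776.4943

€253,776.49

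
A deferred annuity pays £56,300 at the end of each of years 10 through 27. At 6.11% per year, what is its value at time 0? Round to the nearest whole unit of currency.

£354,531

PV at t=9 (ordinary 18-year annuity): 56300 × a(18|0.0611) = 56300 × 10.738728 = 604,590.3994
Discount back 9 years: 604,590.3994 × (1+0.0611)^(−9) = 604,590.3994 × 0.586399 = 354,531.1633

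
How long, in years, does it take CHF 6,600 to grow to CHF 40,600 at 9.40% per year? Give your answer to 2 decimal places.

20.22 years

(1+i)^n = 40600/6600 = 6.15152, so n = ln 6.15152 / ln 1.094 = 20.2213 years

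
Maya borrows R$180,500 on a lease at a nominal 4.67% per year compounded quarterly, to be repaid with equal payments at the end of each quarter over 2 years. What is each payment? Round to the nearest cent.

R$23,763.93

Periodic rate i = 0.0467/4 = 0.011675; n = 2 × 4 = 8 periods.
PMT = 180500 / ( [1 − (1+0.011675)^(−8)] / 0.011675 ) = 180500 / 7.595546 = 23,763.9273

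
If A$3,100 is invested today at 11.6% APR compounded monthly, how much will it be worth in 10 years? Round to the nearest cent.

A$9,833.86

i = 0.116/12 = 0.00966667 per month; n = 10·12 = 120.
FV = PV·(1+i)^n = 3,100 × 3.172212 = 9,833.8579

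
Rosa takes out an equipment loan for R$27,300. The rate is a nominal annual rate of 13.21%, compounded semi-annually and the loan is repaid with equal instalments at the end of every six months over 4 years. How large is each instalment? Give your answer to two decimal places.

R$4,502.13

i = 0.1321/2 = 0.06605 per half-year; n = 4·2 = 8.
Annuity-PV factor = 6.063793; PMT = 27300 / 6.063793 = 4,502.1328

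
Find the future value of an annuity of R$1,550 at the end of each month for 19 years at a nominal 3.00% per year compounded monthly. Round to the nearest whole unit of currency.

With 12 periods per year: i = 0.0025, n = 228.
FV = 1550 × [(1+0.0025)^228 − 1] / 0.0025 = 1550 × 306.803882 = 475,546.0167

R$475,546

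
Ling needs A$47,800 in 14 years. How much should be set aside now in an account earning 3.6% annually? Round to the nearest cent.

PV = 47,800 / (1 + 0.036)^14 = 47,800 / 1.640728 = 29,133.4100

A$29,133.41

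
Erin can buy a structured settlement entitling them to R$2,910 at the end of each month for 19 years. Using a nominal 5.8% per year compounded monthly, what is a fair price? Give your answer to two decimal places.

R$401,526.38

Periodic rate i = 0.058/12 = 0.00483333; n = 19 × 12 = 228 periods.
PV = PMT · [1 − (1+i)^(−n)] / i = 2910 · 137.981574 = 401,526.3810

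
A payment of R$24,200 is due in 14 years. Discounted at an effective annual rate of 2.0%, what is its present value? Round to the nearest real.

R$18,341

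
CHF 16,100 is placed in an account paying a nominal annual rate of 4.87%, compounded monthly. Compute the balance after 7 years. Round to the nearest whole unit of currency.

With 12 periods per year: i = 0.00405833, n = 84.
16,100 × (1+0.00405833)^84 = 16,100 × 1.405243 = 22,624.4096

CHF 22,624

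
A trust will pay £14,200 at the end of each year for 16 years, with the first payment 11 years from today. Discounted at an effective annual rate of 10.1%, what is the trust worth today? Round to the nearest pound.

PV at t=10 (ordinary 16-year annuity): 14200 × a(16|0.101) = 14200 × 7.777347 = 110,438.3280
Discount back 10 years: 110,438.3280 × (1+0.101)^(−10) = 110,438.3280 × 0.382056 = 42,193.6050

£42,194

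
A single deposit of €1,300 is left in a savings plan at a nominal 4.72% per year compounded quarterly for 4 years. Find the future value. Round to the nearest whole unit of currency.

€1,568

i = 0.0472/4 = 0.0118 per quarter; n = 4·4 = 16.
FV = PV·(1+i)^n = 1,300 × 1.206465 = 1,568.4048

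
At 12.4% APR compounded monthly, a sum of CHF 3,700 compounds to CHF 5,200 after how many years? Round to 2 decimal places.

2.76 years

Periodic rate i = 0.124/12 = 0.0103333.
n = ln(5200/3700) / ln(1+0.0103333) = ln(1.40541) / 0.010280 = 33.1046 months
= 33.1046/12 years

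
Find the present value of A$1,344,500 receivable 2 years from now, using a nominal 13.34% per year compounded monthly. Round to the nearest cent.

i = 0.1334/12 = 0.0111167 per month; n = 2·12 = 24.
Discount factor = (1+0.0111167)^(−24) = 0.766954; PV = 1,344,500 × 0.766954 = 1,031,170.1862

A$1,031,170.19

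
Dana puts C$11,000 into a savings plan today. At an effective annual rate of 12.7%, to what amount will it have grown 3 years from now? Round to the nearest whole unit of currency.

C$15,746

11,000 × (1+0.127)^3 = 11,000 × 1.431435 = 15,745.7892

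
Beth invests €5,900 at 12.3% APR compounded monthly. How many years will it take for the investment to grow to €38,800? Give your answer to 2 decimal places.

15.39 years

Periodic rate i = 0.123/12 = 0.01025.
n = ln(38800/5900) / ln(1+0.01025) = ln(6.57627) / 0.010198 = 184.6931 months
= 184.6931/12 years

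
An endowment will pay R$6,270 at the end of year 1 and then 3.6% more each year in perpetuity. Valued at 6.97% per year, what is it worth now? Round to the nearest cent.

R$186,053.41

PV = D₁/(r − g) = 6270/(0.0697 − 0.036) = 186,053.4125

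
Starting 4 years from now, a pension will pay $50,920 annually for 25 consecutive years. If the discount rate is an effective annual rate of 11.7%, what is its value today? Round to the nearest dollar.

$292,636

PV at t=3 (ordinary 25-year annuity): 50920 × a(25|0.117) = 50920 × 8.009377 = 407,837.4727
PV₀ = 407,837.4727 / (1+0.117)^3 = 407,837.4727 / 1.393669 = 292,635.9027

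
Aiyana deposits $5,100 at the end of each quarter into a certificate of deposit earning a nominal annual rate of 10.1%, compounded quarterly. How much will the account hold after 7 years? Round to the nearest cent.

With 4 periods per year: i = 0.02525, n = 28.
FV = 5100 × [(1+0.02525)^28 − 1] / 0.02525 = 5100 × 40.006915 = 204,035.2674

$204,035.27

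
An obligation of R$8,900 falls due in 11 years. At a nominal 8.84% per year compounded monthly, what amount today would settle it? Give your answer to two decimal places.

R$3,377.77

With 12 periods per year: i = 0.00736667, n = 132.
Discount factor = (1+0.00736667)^(−132) = 0.379525; PV = 8,900 × 0.379525 = 3,377.7691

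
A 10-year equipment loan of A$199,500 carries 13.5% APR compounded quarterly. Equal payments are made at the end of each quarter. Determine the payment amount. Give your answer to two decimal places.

With 4 periods per year: i = 0.03375, n = 40.
Annuity-PV factor = 21.775369; PMT = 199500 / 21.775369 = 9,161.7277

A$9,161.73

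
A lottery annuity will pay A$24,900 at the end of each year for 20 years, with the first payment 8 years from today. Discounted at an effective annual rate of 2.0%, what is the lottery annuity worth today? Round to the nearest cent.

PV at t=7 (ordinary 20-year annuity): 24900 × a(20|0.02) = 24900 × 16.351433 = 407,150.6903
Discount back 7 years: 407,150.6903 × (1+0.02)^(−7) = 407,150.6903 × 0.870560 = 354,449.1777

A$354,449.18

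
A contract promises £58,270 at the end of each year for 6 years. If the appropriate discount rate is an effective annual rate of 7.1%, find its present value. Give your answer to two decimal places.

PV = 58270 × [1 − (1+0.071)^(−6)] / 0.071 = 58270 × 4.751860 = 276,890.9009

£276,890.90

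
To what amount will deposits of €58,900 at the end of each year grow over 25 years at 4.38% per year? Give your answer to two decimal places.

FV = PMT · [(1+i)^n − 1] / i = 58900 · 43.843209 = 2,582,365.0394

€2,582,365.04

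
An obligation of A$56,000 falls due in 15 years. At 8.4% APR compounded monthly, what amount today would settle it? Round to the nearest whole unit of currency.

A$15,955

i = 0.084/12 = 0.007 per month; n = 15·12 = 180.
Discount factor = (1+0.007)^(−180) = 0.284902; PV = 56,000 × 0.284902 = 15,954.5047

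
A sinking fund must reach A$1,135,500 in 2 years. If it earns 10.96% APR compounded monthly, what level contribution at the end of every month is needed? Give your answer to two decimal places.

A$42,531.22

Periodic rate i = 0.1096/12 = 0.00913333; n = 2 × 12 = 24 periods.
FV-annuity factor = 26.698038; PMT = 1.1355e+06 / 26.698038 = 42,531.2154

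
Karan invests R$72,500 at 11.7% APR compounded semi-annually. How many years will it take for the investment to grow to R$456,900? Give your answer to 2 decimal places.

16.19 years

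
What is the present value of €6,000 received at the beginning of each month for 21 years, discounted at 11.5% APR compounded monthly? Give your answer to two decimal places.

Periodic rate i = 0.115/12 = 0.00958333; n = 21 × 12 = 252 periods.
PV = PMT · [1 − (1+i)^(−n)] / i × (1+i) = 6000 · 95.824292 = 574,945.7538
(Beginning-of-period payments → annuity-due factor ×(1+i).)

€574,945.75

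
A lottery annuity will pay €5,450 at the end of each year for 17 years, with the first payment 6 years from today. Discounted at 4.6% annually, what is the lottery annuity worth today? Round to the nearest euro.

€50,570

PV at t=5 (ordinary 17-year annuity): 5450 × a(17|0.046) = 5450 × 11.618594 = 63,321.3375
PV₀ = 63,321.3375 / (1+0.046)^5 = 63,321.3375 / 1.252156 = 50,569.8490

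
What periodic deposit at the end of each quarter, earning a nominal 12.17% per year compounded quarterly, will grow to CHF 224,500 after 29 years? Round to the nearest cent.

CHF 217.86

i = 0.1217/4 = 0.030425 per quarter; n = 29·4 = 116.
PMT = 224500 / ( [(1+0.030425)^116 − 1] / 0.030425 ) = 224500 / 1030.467751 = 217.8622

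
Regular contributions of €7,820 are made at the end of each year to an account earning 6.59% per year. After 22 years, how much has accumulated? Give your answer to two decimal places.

FV = 7820 × [(1+0.0659)^22 − 1] / 0.0659 = 7820 × 46.609597 = 364,487.0511

€364,487.05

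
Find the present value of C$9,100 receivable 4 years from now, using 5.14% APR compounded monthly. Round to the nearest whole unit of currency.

i = 0.0514/12 = 0.00428333 per month; n = 4·12 = 48.
PV = FV·(1+i)^(−n) = 9,100 × 0.814516 = 7,412.0977

C$7,412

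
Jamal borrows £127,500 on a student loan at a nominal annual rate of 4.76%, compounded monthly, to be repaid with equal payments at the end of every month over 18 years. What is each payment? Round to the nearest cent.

£879.93

i = 0.0476/12 = 0.00396667 per month; n = 18·12 = 216.
Annuity-PV factor = 144.897865; PMT = 127500 / 144.897865 = 879.9302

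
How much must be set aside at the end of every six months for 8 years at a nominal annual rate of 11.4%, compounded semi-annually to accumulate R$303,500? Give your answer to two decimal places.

Periodic rate i = 0.114/2 = 0.057; n = 8 × 2 = 16 periods.
PMT = 303500 / ( [(1+0.057)^16 − 1] / 0.057 ) = 303500 / 25.047837 = 12,116.8147

R$12,116.81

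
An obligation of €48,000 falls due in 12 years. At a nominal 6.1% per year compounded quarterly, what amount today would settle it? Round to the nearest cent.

With 4 periods per year: i = 0.01525, n = 48.
PV = 48,000 / (1 + 0.01525)^48 = 48,000 / 2.067778 = 23,213.3236

€23,213.32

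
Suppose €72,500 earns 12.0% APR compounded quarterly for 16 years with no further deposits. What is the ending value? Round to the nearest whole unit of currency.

Periodic rate i = 0.12/4 = 0.03; n = 16 × 4 = 64 periods.
72,500 × (1+0.03)^64 = 72,500 × 6.631051 = 480,751.2119

€480,751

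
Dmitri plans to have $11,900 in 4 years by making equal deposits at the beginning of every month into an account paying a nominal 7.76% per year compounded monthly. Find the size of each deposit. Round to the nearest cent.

$210.86

Periodic rate i = 0.0776/12 = 0.00646667; n = 4 × 12 = 48 periods.
FV-annuity factor × (1+i) = 56.436046; PMT = 11900 / 56.436046 = 210.8581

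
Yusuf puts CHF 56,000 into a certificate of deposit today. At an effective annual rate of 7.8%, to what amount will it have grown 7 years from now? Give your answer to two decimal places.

CHF 94,736.94

56,000 × (1+0.078)^7 = 56,000 × 1.691731 = 94,736.9400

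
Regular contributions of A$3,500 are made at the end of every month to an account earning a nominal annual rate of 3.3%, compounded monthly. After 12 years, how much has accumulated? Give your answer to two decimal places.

i = 0.033/12 = 0.00275 per month; n = 12·12 = 144.
FV = 3500 × [(1+0.00275)^144 − 1] / 0.00275 = 3500 × 176.386168 = 617,351.5872

A$617,351.59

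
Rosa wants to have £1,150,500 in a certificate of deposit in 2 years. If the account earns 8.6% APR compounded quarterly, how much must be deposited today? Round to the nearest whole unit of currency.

£970,465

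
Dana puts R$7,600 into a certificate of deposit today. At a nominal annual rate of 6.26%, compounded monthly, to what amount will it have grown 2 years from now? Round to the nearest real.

i = 0.0626/12 = 0.00521667 per month; n = 2·12 = 24.
FV = 7,600 × (1 + 0.00521667)^24 = 8,610.8481

R$8,611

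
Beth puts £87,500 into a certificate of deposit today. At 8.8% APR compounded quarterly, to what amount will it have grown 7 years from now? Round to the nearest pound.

With 4 periods per year: i = 0.022, n = 28.
FV = 87,500 × (1 + 0.022)^28 = 160,928.5638

£160,929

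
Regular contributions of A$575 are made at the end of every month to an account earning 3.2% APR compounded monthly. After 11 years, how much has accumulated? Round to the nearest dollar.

i = 0.032/12 = 0.00266667 per month; n = 11·12 = 132.
Accumulation factor s(132|0.00266667) = 157.965943; FV = 575 × 157.965943 = 90,830.4172

A$90,830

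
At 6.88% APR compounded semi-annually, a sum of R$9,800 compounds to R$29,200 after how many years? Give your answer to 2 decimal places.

Periodic rate i = 0.0688/2 = 0.0344.
(1+i)^n = 29200/9800 = 2.97959, so n = ln 2.97959 / ln 1.0344 = 32.2808 half-years
= 32.2808/2 years

16.14 years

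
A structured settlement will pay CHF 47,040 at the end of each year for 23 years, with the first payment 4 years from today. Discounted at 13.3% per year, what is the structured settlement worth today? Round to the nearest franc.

Value one period before first payment (t=3): 47040 × [1 − (1+0.133)^(−23)] / 0.133 = 47040 × 7.093335 = 333,670.4940
Discount back 3 years: 333,670.4940 × (1+0.133)^(−3) = 333,670.4940 × 0.687559 = 229,418.3092

CHF 229,418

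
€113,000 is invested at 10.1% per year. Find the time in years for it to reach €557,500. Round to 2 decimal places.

(1+i)^n = 557500/113000 = 4.93363, so n = ln 4.93363 / ln 1.101 = 16.5880 years

16.59 years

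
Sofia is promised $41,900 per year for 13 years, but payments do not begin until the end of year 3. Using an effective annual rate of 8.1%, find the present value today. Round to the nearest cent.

PV at t=2 (ordinary 13-year annuity): 41900 × a(13|0.081) = 41900 × 7.860488 = 329,354.4401
Discount back 2 years: 329,354.4401 × (1+0.081)^(−2) = 329,354.4401 × 0.855753 = 281,846.1681

$281,846.17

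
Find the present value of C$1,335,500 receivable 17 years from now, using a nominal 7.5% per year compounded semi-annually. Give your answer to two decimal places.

C$381,986.76

i = 0.075/2 = 0.0375 per half-year; n = 17·2 = 34.
PV = FV·(1+i)^(−n) = 1,335,500 × 0.286025 = 381,986.7593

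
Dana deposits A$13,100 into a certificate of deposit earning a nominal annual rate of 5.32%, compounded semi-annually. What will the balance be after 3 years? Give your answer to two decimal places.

i = 0.0532/2 = 0.0266 per half-year; n = 3·2 = 6.
FV = 13,100 × (1 + 0.0266)^6 = 15,334.8261

A$15,334.83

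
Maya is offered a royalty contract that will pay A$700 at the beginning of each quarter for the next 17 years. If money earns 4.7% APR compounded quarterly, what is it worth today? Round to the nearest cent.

A$33,037.74

With 4 periods per year: i = 0.01175, n = 68.
PV = 700 × [1 − (1+0.01175)^(−68)] / 0.01175 × (1+i) = 700 × 47.196775 = 33,037.7423
Payments are at the start of each period, so multiply by (1+i).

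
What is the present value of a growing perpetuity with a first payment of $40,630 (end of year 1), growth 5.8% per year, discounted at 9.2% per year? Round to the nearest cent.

$1,195,000.00

PV = D₁/(r − g) = 40630/(0.092 − 0.058) = 1,195,000.0000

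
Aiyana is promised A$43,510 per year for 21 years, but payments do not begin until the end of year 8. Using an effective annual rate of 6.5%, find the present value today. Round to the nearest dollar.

PV at t=7 (ordinary 21-year annuity): 43510 × a(21|0.065) = 43510 × 11.284983 = 491,009.6247
Discount back 7 years: 491,009.6247 × (1+0.065)^(−7) = 491,009.6247 × 0.643506 = 315,967.7451

A$315,968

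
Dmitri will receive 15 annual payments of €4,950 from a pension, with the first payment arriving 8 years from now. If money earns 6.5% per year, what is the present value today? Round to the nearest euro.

Value one period before first payment (t=7): 4950 × [1 − (1+0.065)^(−15)] / 0.065 = 4950 × 9.402669 = 46,543.2108
PV₀ = 46,543.2108 / (1+0.065)^7 = 46,543.2108 / 1.553987 = 29,950.8454

€29,951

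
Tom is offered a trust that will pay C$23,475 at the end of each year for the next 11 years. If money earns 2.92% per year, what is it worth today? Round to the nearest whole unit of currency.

C$218,171

Annuity factor a(11|0.0292) = 9.293758; PV = 23475 × 9.293758 = 218,170.9581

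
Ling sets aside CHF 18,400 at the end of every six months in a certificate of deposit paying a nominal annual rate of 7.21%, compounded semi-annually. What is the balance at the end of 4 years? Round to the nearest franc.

With 2 periods per year: i = 0.03605, n = 8.
FV = 18400 × [(1+0.03605)^8 − 1] / 0.03605 = 18400 × 9.085554 = 167,174.1861

CHF 167,174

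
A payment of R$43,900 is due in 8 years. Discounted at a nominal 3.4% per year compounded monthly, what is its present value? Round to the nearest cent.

Periodic rate i = 0.034/12 = 0.00283333; n = 8 × 12 = 96 periods.
PV = 43,900 / (1 + 0.00283333)^96 = 43,900 / 1.312082 = 33,458.2679

R$33,458.27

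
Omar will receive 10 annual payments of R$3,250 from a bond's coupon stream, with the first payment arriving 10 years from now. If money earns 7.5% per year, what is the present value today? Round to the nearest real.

R$11,636

PV at t=9 (ordinary 10-year annuity): 3250 × a(10|0.075) = 3250 × 6.864081 = 22,308.2631
PV₀ = 22,308.2631 / (1+0.075)^9 = 22,308.2631 / 1.917239 = 11,635.6213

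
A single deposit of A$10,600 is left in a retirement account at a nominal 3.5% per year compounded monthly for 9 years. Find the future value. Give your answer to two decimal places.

Periodic rate i = 0.035/12 = 0.00291667; n = 9 × 12 = 108 periods.
FV = PV·(1+i)^n = 10,600 × 1.369631 = 14,518.0909

A$14,518.09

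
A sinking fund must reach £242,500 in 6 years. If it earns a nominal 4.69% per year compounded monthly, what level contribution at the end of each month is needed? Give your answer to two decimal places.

£2,922.90

i = 0.0469/12 = 0.00390833 per month; n = 6·12 = 72.
FV-annuity factor = 82.965536; PMT = 242500 / 82.965536 = 2,922.9004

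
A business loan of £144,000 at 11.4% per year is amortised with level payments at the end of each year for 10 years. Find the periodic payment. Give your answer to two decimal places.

£24,862.97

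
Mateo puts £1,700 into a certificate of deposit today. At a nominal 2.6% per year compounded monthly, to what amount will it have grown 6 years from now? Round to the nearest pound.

With 12 periods per year: i = 0.00216667, n = 72.
FV = 1,700 × (1 + 0.00216667)^72 = 1,986.6693

£1,987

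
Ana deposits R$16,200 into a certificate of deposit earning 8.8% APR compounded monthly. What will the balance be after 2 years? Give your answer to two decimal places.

R$19,305.09

With 12 periods per year: i = 0.00733333, n = 24.
16,200 × (1+0.00733333)^24 = 16,200 × 1.191673 = 19,305.0949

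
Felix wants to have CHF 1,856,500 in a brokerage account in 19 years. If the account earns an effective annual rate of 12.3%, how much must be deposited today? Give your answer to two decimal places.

CHF 204,870.57

PV = FV·(1+i)^(−n) = 1,856,500 × 0.110353 = 204,870.5742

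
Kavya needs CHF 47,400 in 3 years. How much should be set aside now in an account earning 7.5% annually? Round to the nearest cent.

CHF 38,155.13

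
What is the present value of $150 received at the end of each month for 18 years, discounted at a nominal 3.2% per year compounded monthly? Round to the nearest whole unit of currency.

$24,605

i = 0.032/12 = 0.00266667 per month; n = 18·12 = 216.
Annuity factor a(216|0.00266667) = 164.034911; PV = 150 × 164.034911 = 24,605.2367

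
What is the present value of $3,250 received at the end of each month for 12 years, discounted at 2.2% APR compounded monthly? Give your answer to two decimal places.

$410,990.54

With 12 periods per year: i = 0.00183333, n = 144.
Annuity factor a(144|0.00183333) = 126.458626; PV = 3250 × 126.458626 = 410,990.5359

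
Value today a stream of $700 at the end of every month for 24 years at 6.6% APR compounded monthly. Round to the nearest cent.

$101,048.80

Periodic rate i = 0.066/12 = 0.0055; n = 24 × 12 = 288 periods.
PV = 700 × [1 − (1+0.0055)^(−288)] / 0.0055 = 700 × 144.355425 = 101,048.7977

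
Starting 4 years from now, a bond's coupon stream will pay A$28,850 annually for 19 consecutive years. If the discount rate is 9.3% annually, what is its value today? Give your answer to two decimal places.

A$193,720.88

Value one period before first payment (t=3): 28850 × [1 − (1+0.093)^(−19)] / 0.093 = 28850 × 8.767809 = 252,951.3029
PV₀ = 252,951.3029 / (1+0.093)^3 = 252,951.3029 / 1.305751 = 193,720.8807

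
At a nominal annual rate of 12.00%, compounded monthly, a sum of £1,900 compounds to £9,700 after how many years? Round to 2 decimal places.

Periodic rate i = 0.12/12 = 0.01.
(1+i)^n = 9700/1900 = 5.10526, so n = ln 5.10526 / ln 1.01 = 163.8410 months
= 163.8410/12 years

13.65 years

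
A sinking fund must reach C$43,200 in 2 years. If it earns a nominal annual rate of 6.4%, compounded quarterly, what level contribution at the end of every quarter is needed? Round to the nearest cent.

With 4 periods per year: i = 0.016, n = 8.
FV-annuity factor = 8.462626; PMT = 43200 / 8.462626 = 5,104.7982

C$5,104.80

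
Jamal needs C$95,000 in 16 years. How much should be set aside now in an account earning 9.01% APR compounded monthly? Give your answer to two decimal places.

With 12 periods per year: i = 0.00750833, n = 192.
Discount factor = (1+0.00750833)^(−192) = 0.237826; PV = 95,000 × 0.237826 = 22,593.4933

C$22,593.49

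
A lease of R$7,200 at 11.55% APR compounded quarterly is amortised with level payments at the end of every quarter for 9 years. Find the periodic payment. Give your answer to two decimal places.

R$324.27

Periodic rate i = 0.1155/4 = 0.028875; n = 9 × 4 = 36 periods.
PMT = 7200 / ( [1 − (1+0.028875)^(−36)] / 0.028875 ) = 7200 / 22.203387 = 324.2749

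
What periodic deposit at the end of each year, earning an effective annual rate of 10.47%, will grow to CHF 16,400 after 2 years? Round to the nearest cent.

CHF 7,792.08

PMT = 16400 / ( [(1+0.1047)^2 − 1] / 0.1047 ) = 16400 / 2.104700 = 7,792.0844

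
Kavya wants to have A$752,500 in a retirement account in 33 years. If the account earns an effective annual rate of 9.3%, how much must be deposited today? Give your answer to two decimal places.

PV = FV·(1+i)^(−n) = 752,500 × 0.053154 = 39,998.2656

A$39,998.27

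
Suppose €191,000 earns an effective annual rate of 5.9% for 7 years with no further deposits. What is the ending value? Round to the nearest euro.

FV = PV·(1+i)^n = 191,000 × 1.493729 = 285,302.1786

€285,302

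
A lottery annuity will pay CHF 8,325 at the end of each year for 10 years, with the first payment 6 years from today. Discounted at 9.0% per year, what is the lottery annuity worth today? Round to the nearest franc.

CHF 34,724

Value one period before first payment (t=5): 8325 × [1 − (1+0.09)^(−10)] / 0.09 = 8325 × 6.417658 = 53,427.0004
Discount back 5 years: 53,427.0004 × (1+0.09)^(−5) = 53,427.0004 × 0.649931 = 34,723.8844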